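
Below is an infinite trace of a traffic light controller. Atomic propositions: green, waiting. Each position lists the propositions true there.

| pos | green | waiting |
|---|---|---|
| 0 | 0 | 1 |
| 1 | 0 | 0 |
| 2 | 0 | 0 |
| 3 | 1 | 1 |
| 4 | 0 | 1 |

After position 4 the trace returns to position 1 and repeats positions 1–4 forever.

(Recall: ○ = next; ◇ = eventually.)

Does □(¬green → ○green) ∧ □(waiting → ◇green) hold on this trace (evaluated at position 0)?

No

¬green → ○green must hold at every position from 0 onward. It fails at position 0, so □(¬green → ○green) is false.
Positions where ¬green holds: 0, 1, 2, 4.
Check ○green at each: 0→fails, 1→fails, 2→ok, 4→fails.
waiting → ◇green holds at every position 0..4, and those are all positions ever visited, so □(waiting → ◇green) holds.
Positions where waiting holds: 0, 3, 4.
Check ◇green at each: 0→ok, 3→ok, 4→ok.
At position 0: □(¬green → ○green) is false; □(waiting → ◇green) is true; so □(¬green → ○green) ∧ □(waiting → ◇green) is false.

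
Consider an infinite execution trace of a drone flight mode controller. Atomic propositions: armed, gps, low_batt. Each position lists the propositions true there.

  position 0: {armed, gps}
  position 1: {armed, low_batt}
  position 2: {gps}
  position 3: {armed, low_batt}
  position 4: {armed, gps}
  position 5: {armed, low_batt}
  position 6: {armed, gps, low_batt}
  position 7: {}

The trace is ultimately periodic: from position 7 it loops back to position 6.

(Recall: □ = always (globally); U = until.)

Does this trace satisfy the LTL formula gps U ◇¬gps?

Holds

Walking from position 0: ◇¬gps first holds at position 0, and gps holds at every earlier position along the way, so gps U ◇¬gps holds.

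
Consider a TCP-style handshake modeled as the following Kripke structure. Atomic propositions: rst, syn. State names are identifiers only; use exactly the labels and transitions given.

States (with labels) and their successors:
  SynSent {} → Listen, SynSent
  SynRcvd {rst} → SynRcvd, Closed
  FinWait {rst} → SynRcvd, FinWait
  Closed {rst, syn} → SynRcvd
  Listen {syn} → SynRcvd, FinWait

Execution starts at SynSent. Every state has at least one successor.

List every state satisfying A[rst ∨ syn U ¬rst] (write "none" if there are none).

States satisfying rst ∨ syn: {SynRcvd, FinWait, Closed, Listen}.
States satisfying ¬rst: {SynSent, Listen}.
States satisfying A[rst ∨ syn U ¬rst]: {SynSent, Listen}.

{SynSent, Listen}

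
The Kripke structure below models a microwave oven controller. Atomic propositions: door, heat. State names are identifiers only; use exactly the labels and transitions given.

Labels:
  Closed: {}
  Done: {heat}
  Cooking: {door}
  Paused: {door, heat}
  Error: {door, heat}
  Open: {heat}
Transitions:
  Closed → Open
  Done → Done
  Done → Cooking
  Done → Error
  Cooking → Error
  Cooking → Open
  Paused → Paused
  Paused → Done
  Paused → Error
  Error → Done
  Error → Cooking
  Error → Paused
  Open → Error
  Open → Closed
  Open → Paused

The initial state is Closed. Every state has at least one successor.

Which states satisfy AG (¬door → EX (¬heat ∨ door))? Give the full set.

none

States satisfying ¬door → EX (¬heat ∨ door): {Done, Cooking, Paused, Error, Open}.
States satisfying AG (¬door → EX (¬heat ∨ door)): ∅.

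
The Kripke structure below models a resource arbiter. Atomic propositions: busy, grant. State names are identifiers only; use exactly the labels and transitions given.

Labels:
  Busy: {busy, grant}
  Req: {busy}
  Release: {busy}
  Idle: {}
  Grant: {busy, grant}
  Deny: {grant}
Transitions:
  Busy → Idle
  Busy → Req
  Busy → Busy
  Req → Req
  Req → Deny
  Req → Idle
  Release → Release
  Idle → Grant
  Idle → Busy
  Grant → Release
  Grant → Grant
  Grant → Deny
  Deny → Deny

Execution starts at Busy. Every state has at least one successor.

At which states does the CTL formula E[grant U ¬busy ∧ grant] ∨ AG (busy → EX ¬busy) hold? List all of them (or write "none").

States satisfying grant: {Busy, Grant, Deny}.
States satisfying ¬busy ∧ grant: {Deny}.
States satisfying E[grant U ¬busy ∧ grant]: {Grant, Deny}.
States satisfying busy → EX ¬busy: {Busy, Req, Idle, Grant, Deny}.
States satisfying AG (busy → EX ¬busy): {Deny}.
States satisfying E[grant U ¬busy ∧ grant] ∨ AG (busy → EX ¬busy): {Grant, Deny}.

{Grant, Deny}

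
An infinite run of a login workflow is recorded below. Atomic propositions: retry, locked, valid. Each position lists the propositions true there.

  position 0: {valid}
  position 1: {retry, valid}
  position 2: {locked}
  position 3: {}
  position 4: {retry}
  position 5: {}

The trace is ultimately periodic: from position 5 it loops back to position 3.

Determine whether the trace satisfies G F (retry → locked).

F (retry → locked) holds at every position 0..5, and those are all positions ever visited, so G F (retry → locked) holds.

Holds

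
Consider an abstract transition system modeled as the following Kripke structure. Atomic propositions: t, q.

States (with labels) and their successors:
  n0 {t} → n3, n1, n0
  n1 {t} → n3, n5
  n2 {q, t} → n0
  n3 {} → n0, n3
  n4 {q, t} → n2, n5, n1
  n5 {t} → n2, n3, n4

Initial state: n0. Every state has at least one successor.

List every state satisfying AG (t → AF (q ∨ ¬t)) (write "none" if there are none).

none

States satisfying t → AF (q ∨ ¬t): {n1, n2, n3, n4, n5}.
States satisfying AG (t → AF (q ∨ ¬t)): ∅.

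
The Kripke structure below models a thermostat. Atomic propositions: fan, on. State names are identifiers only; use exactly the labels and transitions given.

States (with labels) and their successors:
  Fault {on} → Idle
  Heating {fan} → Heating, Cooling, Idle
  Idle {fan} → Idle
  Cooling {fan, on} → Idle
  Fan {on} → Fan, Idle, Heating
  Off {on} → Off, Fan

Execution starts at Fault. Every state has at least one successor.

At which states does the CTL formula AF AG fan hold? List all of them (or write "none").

{Fault, Heating, Idle, Cooling}

States satisfying AG fan: {Heating, Idle, Cooling}.
States satisfying AF AG fan: {Fault, Heating, Idle, Cooling}.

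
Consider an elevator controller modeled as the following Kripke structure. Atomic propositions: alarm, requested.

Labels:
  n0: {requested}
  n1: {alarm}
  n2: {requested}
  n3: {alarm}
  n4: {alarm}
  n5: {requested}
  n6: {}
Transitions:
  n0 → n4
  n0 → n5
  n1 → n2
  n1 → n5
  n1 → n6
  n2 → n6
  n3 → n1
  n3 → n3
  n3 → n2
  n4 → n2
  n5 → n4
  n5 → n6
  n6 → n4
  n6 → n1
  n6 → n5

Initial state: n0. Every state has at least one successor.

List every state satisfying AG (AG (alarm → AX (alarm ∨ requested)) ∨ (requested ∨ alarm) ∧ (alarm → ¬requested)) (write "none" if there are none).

none

States satisfying AG (AG (alarm → AX (alarm ∨ requested)) ∨ (requested ∨ alarm) ∧ (alarm → ¬requested)): ∅.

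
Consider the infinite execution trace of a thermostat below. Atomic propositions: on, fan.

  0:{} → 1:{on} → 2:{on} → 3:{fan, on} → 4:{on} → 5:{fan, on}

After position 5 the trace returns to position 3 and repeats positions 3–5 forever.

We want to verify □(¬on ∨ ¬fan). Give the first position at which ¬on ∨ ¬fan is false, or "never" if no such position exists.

3

Check ¬on ∨ ¬fan at each position in order: 0 ✓, 1 ✓, 2 ✓.
At position 3 the labels are {fan, on}, so ¬on ∨ ¬fan is false there. This is the first violation.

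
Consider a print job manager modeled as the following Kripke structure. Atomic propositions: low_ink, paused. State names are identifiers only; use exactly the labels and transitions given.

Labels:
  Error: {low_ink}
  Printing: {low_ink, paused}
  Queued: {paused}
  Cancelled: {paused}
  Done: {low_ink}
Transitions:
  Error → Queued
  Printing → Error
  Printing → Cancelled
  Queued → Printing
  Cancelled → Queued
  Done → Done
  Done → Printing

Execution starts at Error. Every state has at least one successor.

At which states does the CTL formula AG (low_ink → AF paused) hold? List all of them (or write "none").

States satisfying low_ink → AF paused: {Error, Printing, Queued, Cancelled}.
States satisfying AG (low_ink → AF paused): {Error, Printing, Queued, Cancelled}.

{Error, Printing, Queued, Cancelled}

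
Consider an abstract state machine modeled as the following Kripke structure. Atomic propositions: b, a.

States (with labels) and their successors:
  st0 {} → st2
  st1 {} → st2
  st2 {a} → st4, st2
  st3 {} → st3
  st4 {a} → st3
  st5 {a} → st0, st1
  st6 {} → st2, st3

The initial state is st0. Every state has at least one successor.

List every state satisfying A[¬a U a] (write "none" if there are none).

{st0, st1, st2, st4, st5}

States satisfying ¬a: {st0, st1, st3, st6}.
States satisfying a: {st2, st4, st5}.
States satisfying A[¬a U a]: {st0, st1, st2, st4, st5}.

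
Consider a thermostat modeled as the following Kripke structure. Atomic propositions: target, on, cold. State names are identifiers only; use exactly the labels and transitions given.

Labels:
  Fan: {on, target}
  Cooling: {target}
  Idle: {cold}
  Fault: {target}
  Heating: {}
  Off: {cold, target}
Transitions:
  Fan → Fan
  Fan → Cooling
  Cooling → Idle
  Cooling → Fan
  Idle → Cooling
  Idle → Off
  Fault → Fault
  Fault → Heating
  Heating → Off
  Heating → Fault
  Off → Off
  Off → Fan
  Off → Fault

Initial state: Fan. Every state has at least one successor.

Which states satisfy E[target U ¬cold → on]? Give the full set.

States satisfying target: {Fan, Cooling, Fault, Off}.
States satisfying ¬cold → on: {Fan, Idle, Off}.
States satisfying E[target U ¬cold → on]: {Fan, Cooling, Idle, Off}.

{Fan, Cooling, Idle, Off}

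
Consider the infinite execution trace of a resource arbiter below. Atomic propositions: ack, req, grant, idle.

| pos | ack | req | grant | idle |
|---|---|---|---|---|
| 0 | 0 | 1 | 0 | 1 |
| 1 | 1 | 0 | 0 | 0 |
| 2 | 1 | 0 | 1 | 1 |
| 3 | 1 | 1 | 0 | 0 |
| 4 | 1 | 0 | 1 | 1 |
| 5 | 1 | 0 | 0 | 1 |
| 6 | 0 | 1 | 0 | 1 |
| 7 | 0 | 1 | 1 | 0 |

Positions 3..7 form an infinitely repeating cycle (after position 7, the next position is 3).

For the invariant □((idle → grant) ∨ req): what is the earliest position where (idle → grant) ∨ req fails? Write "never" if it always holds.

Check (idle → grant) ∨ req at each position in order: 0 ✓, 1 ✓, 2 ✓, 3 ✓, 4 ✓.
At position 5 the labels are {ack, idle}, so (idle → grant) ∨ req is false there. This is the first violation.

5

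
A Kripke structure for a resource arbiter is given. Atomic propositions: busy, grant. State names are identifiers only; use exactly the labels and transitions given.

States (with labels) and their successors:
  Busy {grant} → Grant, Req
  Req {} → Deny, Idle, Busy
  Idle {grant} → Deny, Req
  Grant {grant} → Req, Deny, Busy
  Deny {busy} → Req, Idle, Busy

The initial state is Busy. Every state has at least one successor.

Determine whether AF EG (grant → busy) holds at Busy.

Violated

States satisfying EG (grant → busy): {Req, Deny}.
States satisfying AF EG (grant → busy): {Req, Idle, Deny}.
There is a path from Busy along which EG (grant → busy) never holds.
Busy ∉ Sat(AF EG (grant → busy)).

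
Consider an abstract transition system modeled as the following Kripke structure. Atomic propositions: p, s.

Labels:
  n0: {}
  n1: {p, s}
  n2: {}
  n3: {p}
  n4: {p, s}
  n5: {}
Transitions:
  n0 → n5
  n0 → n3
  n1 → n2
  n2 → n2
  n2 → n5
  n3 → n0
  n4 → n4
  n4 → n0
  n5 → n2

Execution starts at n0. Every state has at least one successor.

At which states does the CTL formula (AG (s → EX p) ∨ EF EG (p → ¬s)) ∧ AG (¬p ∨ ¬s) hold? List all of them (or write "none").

{n0, n2, n3, n5}

States satisfying s → EX p: {n0, n2, n3, n4, n5}.
States satisfying AG (s → EX p): {n0, n2, n3, n4, n5}.
States satisfying EG (p → ¬s): {n0, n2, n3, n5}.
States satisfying EF EG (p → ¬s): {n0, n1, n2, n3, n4, n5}.
States satisfying AG (s → EX p) ∨ EF EG (p → ¬s): {n0, n1, n2, n3, n4, n5}.
States satisfying ¬p ∨ ¬s: {n0, n2, n3, n5}.
States satisfying AG (¬p ∨ ¬s): {n0, n2, n3, n5}.
States satisfying (AG (s → EX p) ∨ EF EG (p → ¬s)) ∧ AG (¬p ∨ ¬s): {n0, n2, n3, n5}.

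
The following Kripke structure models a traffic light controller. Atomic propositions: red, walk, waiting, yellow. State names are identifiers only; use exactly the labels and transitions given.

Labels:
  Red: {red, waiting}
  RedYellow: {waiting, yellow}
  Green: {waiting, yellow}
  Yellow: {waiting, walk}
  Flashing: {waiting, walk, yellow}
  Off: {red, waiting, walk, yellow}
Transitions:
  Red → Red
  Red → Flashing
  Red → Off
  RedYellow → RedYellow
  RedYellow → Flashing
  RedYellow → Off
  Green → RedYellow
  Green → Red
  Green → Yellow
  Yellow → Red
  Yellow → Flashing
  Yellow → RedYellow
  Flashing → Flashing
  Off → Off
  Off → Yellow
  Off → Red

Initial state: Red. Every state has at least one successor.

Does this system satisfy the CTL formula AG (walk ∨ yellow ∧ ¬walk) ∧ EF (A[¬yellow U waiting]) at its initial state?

No

States satisfying walk ∨ yellow ∧ ¬walk: {RedYellow, Green, Yellow, Flashing, Off}.
States satisfying AG (walk ∨ yellow ∧ ¬walk): {Flashing}.
States satisfying A[¬yellow U waiting]: {Red, RedYellow, Green, Yellow, Flashing, Off}.
States satisfying EF (A[¬yellow U waiting]): {Red, RedYellow, Green, Yellow, Flashing, Off}.
States satisfying AG (walk ∨ yellow ∧ ¬walk) ∧ EF (A[¬yellow U waiting]): {Flashing}.
Red ∉ Sat(AG (walk ∨ yellow ∧ ¬walk) ∧ EF (A[¬yellow U waiting])).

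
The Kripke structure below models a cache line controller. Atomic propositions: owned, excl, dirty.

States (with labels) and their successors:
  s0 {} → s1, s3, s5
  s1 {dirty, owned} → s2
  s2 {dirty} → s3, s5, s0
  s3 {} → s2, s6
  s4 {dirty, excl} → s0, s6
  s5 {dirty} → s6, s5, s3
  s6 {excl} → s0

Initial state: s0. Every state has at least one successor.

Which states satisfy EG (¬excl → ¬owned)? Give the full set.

States satisfying ¬excl → ¬owned: {s0, s2, s3, s4, s5, s6}.
States satisfying EG (¬excl → ¬owned): {s0, s2, s3, s4, s5, s6}.

{s0, s2, s3, s4, s5, s6}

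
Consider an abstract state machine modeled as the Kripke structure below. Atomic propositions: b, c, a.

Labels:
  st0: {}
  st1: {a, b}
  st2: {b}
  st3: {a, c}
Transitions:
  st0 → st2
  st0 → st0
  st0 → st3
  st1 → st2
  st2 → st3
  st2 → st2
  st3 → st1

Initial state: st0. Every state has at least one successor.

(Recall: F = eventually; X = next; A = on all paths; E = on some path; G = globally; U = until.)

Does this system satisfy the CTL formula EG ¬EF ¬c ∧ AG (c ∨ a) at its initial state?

No

States satisfying ¬EF ¬c: ∅.
States satisfying EG ¬EF ¬c: ∅.
States satisfying c ∨ a: {st1, st3}.
States satisfying AG (c ∨ a): ∅.
States satisfying EG ¬EF ¬c ∧ AG (c ∨ a): ∅.
st0 ∉ Sat(EG ¬EF ¬c ∧ AG (c ∨ a)).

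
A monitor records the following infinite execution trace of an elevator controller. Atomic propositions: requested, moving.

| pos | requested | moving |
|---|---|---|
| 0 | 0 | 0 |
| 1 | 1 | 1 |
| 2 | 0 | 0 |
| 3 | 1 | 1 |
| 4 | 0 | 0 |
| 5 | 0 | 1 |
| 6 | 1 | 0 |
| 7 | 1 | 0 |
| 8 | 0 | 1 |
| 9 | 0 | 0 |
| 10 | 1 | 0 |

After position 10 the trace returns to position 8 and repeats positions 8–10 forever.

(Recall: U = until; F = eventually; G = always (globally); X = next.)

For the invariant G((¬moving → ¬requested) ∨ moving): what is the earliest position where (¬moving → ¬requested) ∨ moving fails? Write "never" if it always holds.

6

Check (¬moving → ¬requested) ∨ moving at each position in order: 0 ✓, 1 ✓, 2 ✓, 3 ✓, 4 ✓, 5 ✓.
At position 6 the labels are {requested}, so (¬moving → ¬requested) ∨ moving is false there. This is the first violation.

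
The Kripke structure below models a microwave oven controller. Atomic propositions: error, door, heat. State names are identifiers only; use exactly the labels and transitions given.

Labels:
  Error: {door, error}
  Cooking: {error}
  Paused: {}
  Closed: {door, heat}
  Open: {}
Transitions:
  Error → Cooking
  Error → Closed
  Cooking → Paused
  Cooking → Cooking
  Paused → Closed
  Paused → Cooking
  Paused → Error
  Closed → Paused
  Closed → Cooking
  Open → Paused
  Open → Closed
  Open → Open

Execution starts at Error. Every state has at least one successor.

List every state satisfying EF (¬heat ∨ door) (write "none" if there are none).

States satisfying ¬heat ∨ door: {Error, Cooking, Paused, Closed, Open}.
States satisfying EF (¬heat ∨ door): {Error, Cooking, Paused, Closed, Open}.

{Error, Cooking, Paused, Closed, Open}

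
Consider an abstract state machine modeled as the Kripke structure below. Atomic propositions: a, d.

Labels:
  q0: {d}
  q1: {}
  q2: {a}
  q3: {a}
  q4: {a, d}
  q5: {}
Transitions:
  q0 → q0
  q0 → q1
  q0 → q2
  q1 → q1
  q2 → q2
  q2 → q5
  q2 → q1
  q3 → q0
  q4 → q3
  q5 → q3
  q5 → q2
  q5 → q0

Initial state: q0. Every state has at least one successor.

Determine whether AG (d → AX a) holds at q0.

States satisfying d → AX a: {q1, q2, q3, q4, q5}.
States satisfying AG (d → AX a): {q1}.
q0 is reachable from q0 and violates d → AX a, so AG fails at q0.
q0 ∉ Sat(AG (d → AX a)).

Violated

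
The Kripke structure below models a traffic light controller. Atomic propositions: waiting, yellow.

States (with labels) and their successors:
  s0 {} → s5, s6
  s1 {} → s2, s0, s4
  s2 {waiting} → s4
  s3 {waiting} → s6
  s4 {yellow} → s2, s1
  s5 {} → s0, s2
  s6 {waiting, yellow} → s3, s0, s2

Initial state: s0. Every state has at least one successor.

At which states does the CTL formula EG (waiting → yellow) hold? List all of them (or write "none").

States satisfying waiting → yellow: {s0, s1, s4, s5, s6}.
States satisfying EG (waiting → yellow): {s0, s1, s4, s5, s6}.

{s0, s1, s4, s5, s6}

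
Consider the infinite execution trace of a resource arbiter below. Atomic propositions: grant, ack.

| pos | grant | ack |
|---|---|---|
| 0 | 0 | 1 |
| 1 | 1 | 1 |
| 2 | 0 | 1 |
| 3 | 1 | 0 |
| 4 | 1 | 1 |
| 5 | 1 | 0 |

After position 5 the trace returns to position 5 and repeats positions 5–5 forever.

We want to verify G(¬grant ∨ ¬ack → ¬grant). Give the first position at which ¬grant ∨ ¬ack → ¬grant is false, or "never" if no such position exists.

3

Check ¬grant ∨ ¬ack → ¬grant at each position in order: 0 ✓, 1 ✓, 2 ✓.
At position 3 the labels are {grant}, so ¬grant ∨ ¬ack → ¬grant is false there. This is the first violation.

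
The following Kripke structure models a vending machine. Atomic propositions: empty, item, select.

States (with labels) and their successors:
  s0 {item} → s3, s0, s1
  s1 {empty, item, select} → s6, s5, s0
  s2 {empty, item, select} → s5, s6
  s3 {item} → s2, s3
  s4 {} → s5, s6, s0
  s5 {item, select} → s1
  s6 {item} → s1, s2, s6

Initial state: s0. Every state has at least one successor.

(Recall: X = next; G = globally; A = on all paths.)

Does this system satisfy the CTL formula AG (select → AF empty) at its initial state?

Satisfied

States satisfying select → AF empty: {s0, s1, s2, s3, s4, s5, s6}.
States satisfying AG (select → AF empty): {s0, s1, s2, s3, s4, s5, s6}.
Every state reachable from s0 satisfies select → AF empty.
s0 ∈ Sat(AG (select → AF empty)).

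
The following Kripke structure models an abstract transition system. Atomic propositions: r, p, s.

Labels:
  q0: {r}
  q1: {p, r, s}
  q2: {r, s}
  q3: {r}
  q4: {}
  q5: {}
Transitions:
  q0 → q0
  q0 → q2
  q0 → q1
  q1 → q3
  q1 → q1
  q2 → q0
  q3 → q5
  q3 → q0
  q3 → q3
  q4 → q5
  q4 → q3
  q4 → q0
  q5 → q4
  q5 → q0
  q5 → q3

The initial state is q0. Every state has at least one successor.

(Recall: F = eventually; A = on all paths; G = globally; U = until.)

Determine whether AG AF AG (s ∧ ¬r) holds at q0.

States satisfying AF AG (s ∧ ¬r): ∅.
States satisfying AG AF AG (s ∧ ¬r): ∅.
q0 is reachable from q0 and violates AF AG (s ∧ ¬r), so AG fails at q0.
q0 ∉ Sat(AG AF AG (s ∧ ¬r)).

Does not hold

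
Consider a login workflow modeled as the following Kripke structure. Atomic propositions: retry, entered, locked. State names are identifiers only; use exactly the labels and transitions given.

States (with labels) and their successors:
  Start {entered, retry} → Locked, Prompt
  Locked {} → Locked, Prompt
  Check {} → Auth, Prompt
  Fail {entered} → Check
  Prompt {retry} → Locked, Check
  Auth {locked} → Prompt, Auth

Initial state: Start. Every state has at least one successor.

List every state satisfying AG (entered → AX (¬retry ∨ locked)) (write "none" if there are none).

States satisfying entered → AX (¬retry ∨ locked): {Locked, Check, Fail, Prompt, Auth}.
States satisfying AG (entered → AX (¬retry ∨ locked)): {Locked, Check, Fail, Prompt, Auth}.

{Locked, Check, Fail, Prompt, Auth}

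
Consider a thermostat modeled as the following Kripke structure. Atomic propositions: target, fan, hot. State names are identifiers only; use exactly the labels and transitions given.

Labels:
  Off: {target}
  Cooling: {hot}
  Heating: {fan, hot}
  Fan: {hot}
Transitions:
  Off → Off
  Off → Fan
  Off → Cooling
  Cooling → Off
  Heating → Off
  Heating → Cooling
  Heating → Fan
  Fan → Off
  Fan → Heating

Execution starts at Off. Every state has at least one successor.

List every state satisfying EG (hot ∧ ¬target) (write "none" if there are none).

States satisfying hot ∧ ¬target: {Cooling, Heating, Fan}.
States satisfying EG (hot ∧ ¬target): {Heating, Fan}.

{Heating, Fan}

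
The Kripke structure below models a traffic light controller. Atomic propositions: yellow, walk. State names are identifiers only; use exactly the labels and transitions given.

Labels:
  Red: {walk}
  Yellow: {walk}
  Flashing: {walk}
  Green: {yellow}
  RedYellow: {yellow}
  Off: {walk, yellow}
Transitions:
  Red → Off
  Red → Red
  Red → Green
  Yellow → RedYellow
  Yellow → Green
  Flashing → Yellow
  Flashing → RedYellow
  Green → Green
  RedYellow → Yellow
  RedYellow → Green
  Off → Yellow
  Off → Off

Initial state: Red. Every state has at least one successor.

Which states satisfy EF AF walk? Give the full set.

States satisfying AF walk: {Red, Yellow, Flashing, Off}.
States satisfying EF AF walk: {Red, Yellow, Flashing, RedYellow, Off}.

{Red, Yellow, Flashing, RedYellow, Off}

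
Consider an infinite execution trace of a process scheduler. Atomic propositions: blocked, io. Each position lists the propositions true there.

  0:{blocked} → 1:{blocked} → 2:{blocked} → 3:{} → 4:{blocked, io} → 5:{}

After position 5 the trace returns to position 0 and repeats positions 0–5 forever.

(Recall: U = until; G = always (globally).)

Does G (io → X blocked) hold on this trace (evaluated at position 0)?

io → X blocked must hold at every position from 0 onward. It fails at position 4, so G (io → X blocked) is false.
Positions where io holds: 4.
Check X blocked at each: 4→fails.

No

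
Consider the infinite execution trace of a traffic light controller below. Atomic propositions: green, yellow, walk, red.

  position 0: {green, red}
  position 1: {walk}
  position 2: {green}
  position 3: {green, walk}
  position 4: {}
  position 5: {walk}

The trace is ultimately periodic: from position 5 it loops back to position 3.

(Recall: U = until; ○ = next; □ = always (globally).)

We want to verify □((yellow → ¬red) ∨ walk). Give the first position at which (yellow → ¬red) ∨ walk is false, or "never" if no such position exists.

(yellow → ¬red) ∨ walk holds at every position 0..5, and those are all the positions the trace ever visits, so the invariant □((yellow → ¬red) ∨ walk) is never violated.

never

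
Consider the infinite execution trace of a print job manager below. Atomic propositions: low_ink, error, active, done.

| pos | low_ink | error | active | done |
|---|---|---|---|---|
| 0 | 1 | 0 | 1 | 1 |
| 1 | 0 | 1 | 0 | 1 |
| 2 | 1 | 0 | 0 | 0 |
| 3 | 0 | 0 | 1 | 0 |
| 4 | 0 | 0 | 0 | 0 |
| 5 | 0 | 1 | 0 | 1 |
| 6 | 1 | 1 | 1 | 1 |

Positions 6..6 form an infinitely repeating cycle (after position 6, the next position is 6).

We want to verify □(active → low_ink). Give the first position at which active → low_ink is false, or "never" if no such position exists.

Check active → low_ink at each position in order: 0 ✓, 1 ✓, 2 ✓.
At position 3 the labels are {active}, so active → low_ink is false there. This is the first violation.

3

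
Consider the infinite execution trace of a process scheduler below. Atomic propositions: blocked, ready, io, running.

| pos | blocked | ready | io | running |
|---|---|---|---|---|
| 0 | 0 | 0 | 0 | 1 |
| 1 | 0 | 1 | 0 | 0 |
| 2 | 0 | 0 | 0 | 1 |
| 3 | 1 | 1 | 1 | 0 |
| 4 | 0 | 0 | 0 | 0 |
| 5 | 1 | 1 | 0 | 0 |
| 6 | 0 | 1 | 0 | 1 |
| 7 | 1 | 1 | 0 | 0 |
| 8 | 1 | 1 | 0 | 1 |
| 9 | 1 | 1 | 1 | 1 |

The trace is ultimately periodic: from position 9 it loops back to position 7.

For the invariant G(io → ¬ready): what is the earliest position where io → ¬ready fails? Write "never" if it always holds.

3

Check io → ¬ready at each position in order: 0 ✓, 1 ✓, 2 ✓.
At position 3 the labels are {blocked, io, ready}, so io → ¬ready is false there. This is the first violation.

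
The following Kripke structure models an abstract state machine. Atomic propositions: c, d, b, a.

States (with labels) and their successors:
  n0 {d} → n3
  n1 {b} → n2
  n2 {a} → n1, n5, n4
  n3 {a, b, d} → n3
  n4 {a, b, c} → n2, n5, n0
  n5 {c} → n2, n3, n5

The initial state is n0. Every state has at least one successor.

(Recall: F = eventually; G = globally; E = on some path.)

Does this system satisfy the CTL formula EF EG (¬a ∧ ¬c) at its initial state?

States satisfying EG (¬a ∧ ¬c): ∅.
States satisfying EF EG (¬a ∧ ¬c): ∅.
No suitable path/successor from n0 witnesses the formula.
n0 ∉ Sat(EF EG (¬a ∧ ¬c)).

Does not hold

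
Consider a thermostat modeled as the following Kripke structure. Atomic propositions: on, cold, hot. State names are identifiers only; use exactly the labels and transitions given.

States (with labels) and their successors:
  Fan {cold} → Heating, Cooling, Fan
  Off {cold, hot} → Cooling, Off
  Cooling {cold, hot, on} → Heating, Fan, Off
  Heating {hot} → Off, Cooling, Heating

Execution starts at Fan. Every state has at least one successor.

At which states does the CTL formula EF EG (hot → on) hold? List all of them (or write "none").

{Fan, Off, Cooling, Heating}

States satisfying EG (hot → on): {Fan, Cooling}.
States satisfying EF EG (hot → on): {Fan, Off, Cooling, Heating}.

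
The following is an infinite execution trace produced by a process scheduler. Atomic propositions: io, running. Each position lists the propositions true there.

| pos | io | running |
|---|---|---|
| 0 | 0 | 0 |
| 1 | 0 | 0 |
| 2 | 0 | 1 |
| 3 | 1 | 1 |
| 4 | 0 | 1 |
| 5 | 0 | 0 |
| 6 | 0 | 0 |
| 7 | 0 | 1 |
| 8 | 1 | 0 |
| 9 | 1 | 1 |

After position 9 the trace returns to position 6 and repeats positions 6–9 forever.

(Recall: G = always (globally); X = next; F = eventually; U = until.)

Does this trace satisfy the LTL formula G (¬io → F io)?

¬io → F io holds at every position 0..9, and those are all positions ever visited, so G (¬io → F io) holds.
Positions where ¬io holds: 0, 1, 2, 4, 5, 6, 7.
Check F io at each: 0→ok, 1→ok, 2→ok, 4→ok, 5→ok, 6→ok, 7→ok.

Yes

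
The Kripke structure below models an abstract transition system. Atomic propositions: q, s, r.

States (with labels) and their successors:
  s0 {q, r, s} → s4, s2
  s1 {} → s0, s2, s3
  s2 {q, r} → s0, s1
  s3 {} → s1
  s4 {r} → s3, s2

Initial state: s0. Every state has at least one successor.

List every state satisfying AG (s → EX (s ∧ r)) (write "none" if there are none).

States satisfying s → EX (s ∧ r): {s1, s2, s3, s4}.
States satisfying AG (s → EX (s ∧ r)): ∅.

none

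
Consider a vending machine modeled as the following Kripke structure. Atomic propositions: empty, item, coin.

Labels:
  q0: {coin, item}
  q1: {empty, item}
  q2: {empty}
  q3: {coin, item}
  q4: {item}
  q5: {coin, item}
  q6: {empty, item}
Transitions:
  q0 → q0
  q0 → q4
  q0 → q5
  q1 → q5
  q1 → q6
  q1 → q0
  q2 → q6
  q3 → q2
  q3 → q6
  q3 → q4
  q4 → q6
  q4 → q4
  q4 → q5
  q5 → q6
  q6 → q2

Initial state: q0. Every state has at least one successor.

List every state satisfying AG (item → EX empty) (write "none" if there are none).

States satisfying item → EX empty: {q1, q2, q3, q4, q5, q6}.
States satisfying AG (item → EX empty): {q2, q3, q4, q5, q6}.

{q2, q3, q4, q5, q6}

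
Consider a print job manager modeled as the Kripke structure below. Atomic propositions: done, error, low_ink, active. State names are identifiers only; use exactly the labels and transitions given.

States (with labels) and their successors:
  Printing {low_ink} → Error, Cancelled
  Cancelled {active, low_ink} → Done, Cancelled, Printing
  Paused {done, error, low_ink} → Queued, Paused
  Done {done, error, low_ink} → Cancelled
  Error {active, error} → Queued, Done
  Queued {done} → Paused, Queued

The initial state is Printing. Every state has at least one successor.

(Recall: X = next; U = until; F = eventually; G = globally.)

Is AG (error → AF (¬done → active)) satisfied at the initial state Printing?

Satisfied

States satisfying error → AF (¬done → active): {Printing, Cancelled, Paused, Done, Error, Queued}.
States satisfying AG (error → AF (¬done → active)): {Printing, Cancelled, Paused, Done, Error, Queued}.
Every state reachable from Printing satisfies error → AF (¬done → active).
Printing ∈ Sat(AG (error → AF (¬done → active))).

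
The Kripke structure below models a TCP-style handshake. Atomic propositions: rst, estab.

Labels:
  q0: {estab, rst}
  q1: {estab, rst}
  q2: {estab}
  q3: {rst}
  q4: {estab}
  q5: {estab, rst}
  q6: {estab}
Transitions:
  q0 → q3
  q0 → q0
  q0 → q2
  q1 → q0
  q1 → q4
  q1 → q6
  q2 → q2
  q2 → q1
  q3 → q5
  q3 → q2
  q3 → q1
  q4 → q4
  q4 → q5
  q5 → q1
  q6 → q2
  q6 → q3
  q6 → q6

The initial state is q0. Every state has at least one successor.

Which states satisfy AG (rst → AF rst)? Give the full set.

States satisfying rst → AF rst: {q0, q1, q2, q3, q4, q5, q6}.
States satisfying AG (rst → AF rst): {q0, q1, q2, q3, q4, q5, q6}.

{q0, q1, q2, q3, q4, q5, q6}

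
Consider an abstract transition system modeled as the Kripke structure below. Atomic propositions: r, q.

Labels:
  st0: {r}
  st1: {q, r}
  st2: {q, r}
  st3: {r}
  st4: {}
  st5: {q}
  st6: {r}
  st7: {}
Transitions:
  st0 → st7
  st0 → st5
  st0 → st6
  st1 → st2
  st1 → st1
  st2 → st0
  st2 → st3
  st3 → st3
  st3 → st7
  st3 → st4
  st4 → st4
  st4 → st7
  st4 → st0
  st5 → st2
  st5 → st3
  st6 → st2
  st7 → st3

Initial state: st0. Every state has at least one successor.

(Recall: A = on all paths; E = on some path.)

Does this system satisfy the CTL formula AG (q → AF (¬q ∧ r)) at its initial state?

States satisfying q → AF (¬q ∧ r): {st0, st2, st3, st4, st5, st6, st7}.
States satisfying AG (q → AF (¬q ∧ r)): {st0, st2, st3, st4, st5, st6, st7}.
Every state reachable from st0 satisfies q → AF (¬q ∧ r).
st0 ∈ Sat(AG (q → AF (¬q ∧ r))).

Satisfied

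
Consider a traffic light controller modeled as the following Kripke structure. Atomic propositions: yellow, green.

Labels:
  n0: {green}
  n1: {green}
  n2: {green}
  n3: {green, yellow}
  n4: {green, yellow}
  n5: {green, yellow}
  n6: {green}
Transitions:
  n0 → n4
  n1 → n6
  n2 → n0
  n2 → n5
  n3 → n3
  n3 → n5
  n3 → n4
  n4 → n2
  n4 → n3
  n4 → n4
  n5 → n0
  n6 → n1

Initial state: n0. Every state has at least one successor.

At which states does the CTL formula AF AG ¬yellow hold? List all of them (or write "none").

{n1, n6}

States satisfying AG ¬yellow: {n1, n6}.
States satisfying AF AG ¬yellow: {n1, n6}.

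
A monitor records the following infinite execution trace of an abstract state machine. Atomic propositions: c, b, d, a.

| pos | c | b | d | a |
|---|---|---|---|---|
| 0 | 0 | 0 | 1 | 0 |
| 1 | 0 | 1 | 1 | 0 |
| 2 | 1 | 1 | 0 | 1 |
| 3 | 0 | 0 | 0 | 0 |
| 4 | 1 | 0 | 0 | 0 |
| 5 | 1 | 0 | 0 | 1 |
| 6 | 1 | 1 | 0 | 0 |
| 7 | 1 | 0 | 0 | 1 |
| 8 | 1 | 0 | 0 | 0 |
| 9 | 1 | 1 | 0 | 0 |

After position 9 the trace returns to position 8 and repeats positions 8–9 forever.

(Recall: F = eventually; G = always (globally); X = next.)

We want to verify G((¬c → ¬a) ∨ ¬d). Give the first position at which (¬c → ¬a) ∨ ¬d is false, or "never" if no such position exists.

never

(¬c → ¬a) ∨ ¬d holds at every position 0..9, and those are all the positions the trace ever visits, so the invariant G((¬c → ¬a) ∨ ¬d) is never violated.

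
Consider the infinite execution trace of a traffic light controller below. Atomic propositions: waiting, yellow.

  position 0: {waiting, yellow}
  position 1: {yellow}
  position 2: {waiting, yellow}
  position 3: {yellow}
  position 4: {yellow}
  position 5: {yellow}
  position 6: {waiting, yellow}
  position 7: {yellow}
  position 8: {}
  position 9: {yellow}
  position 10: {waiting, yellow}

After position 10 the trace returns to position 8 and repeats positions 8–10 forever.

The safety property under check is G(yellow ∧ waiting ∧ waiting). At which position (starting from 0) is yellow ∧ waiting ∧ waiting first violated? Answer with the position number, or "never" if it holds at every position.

Check yellow ∧ waiting ∧ waiting at each position in order: 0 ✓.
At position 1 the labels are {yellow}, so yellow ∧ waiting ∧ waiting is false there. This is the first violation.

1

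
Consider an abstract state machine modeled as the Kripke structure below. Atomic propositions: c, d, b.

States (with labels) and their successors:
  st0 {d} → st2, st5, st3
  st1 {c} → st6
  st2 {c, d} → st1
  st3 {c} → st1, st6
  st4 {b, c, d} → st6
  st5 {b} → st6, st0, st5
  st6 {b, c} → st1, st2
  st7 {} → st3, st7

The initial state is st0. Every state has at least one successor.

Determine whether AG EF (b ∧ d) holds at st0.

Does not hold

States satisfying EF (b ∧ d): {st4}.
States satisfying AG EF (b ∧ d): ∅.
st0 is reachable from st0 and violates EF (b ∧ d), so AG fails at st0.
st0 ∉ Sat(AG EF (b ∧ d)).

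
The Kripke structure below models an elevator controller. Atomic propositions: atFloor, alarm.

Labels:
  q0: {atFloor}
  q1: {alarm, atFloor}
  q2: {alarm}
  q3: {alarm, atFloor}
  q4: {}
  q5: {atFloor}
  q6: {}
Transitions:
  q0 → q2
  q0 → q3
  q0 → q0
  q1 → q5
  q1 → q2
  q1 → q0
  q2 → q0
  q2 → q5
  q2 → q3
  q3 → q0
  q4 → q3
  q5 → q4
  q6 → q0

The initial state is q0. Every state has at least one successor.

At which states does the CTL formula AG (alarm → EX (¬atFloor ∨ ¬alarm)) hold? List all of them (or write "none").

{q0, q1, q2, q3, q4, q5, q6}

States satisfying alarm → EX (¬atFloor ∨ ¬alarm): {q0, q1, q2, q3, q4, q5, q6}.
States satisfying AG (alarm → EX (¬atFloor ∨ ¬alarm)): {q0, q1, q2, q3, q4, q5, q6}.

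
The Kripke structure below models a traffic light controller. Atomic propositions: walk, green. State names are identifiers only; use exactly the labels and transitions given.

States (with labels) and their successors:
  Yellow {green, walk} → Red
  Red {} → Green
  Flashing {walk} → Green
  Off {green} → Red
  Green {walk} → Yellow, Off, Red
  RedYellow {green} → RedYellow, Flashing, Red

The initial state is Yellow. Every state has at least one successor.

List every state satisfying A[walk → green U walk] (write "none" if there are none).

{Yellow, Red, Flashing, Off, Green}

States satisfying walk → green: {Yellow, Red, Off, RedYellow}.
States satisfying walk: {Yellow, Flashing, Green}.
States satisfying A[walk → green U walk]: {Yellow, Red, Flashing, Off, Green}.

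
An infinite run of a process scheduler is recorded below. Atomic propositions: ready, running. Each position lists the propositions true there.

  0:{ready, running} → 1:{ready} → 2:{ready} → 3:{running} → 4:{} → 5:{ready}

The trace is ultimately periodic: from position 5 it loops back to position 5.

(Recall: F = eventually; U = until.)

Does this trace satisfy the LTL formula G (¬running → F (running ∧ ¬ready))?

¬running → F (running ∧ ¬ready) must hold at every position from 0 onward. It fails at position 4, so G (¬running → F (running ∧ ¬ready)) is false.
Positions where ¬running holds: 1, 2, 4, 5.
Check F (running ∧ ¬ready) at each: 1→ok, 2→ok, 4→fails, 5→fails.

Does not hold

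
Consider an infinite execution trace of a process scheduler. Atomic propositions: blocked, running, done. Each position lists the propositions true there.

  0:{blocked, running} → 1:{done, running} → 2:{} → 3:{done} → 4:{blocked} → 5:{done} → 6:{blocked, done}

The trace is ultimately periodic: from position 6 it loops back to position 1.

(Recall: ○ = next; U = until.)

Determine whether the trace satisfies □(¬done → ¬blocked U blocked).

Satisfied

¬done → ¬blocked U blocked holds at every position 0..6, and those are all positions ever visited, so □(¬done → ¬blocked U blocked) holds.
Positions where ¬done holds: 0, 2, 4.
Check ¬blocked U blocked at each: 0→ok, 2→ok, 4→ok.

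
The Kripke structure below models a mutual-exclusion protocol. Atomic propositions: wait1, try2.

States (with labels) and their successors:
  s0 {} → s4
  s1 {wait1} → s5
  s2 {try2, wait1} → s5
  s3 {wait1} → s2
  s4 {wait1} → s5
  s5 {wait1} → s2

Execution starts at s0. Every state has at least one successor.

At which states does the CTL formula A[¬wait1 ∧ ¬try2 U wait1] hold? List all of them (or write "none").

States satisfying ¬wait1 ∧ ¬try2: {s0}.
States satisfying wait1: {s1, s2, s3, s4, s5}.
States satisfying A[¬wait1 ∧ ¬try2 U wait1]: {s0, s1, s2, s3, s4, s5}.

{s0, s1, s2, s3, s4, s5}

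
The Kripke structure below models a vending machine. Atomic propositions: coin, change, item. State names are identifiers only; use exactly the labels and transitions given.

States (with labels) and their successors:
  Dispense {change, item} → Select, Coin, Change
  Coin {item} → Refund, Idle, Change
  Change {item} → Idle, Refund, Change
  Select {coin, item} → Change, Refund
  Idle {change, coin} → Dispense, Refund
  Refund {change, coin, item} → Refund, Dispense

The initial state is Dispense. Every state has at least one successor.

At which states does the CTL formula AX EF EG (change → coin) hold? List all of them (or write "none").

{Dispense, Coin, Change, Select, Idle, Refund}

States satisfying EF EG (change → coin): {Dispense, Coin, Change, Select, Idle, Refund}.
States satisfying AX EF EG (change → coin): {Dispense, Coin, Change, Select, Idle, Refund}.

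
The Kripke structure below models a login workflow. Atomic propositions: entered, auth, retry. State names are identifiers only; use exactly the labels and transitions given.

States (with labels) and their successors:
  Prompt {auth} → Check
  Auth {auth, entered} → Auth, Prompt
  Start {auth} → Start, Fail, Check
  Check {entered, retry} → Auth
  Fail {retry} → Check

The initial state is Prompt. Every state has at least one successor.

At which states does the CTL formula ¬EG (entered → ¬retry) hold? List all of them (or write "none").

{Prompt, Check, Fail}

States satisfying entered → ¬retry: {Prompt, Auth, Start, Fail}.
States satisfying EG (entered → ¬retry): {Auth, Start}.
States satisfying ¬EG (entered → ¬retry): {Prompt, Check, Fail}.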